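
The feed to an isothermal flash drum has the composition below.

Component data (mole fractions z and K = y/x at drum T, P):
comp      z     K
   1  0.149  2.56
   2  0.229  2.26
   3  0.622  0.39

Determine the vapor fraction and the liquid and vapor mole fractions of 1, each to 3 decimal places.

Rachford–Rice: g(ψ) = Σ zᵢ(Kᵢ−1)/(1+ψ(Kᵢ−1)) = 0.
Feasibility: ΣzᵢKᵢ = 1.142, Σzᵢ/Kᵢ = 1.754 — both > 1, two phases present.
Newton–Raphson from ψ = 0.5:
  ψ = 0.500: g = -0.2383, g' = -0.730 → ψ = 0.174
  ψ = 0.174: g = -0.0048, g' = -0.759 → ψ = 0.167
Converged at ψ = 0.167.
Compositions from xᵢ = zᵢ/(1+ψ(Kᵢ−1)), yᵢ = Kᵢxᵢ:
  1: x = 0.118, y = 0.302
  2: x = 0.189, y = 0.427
  3: x = 0.693, y = 0.270

ψ = 0.167, x_1 = 0.118, y_1 = 0.302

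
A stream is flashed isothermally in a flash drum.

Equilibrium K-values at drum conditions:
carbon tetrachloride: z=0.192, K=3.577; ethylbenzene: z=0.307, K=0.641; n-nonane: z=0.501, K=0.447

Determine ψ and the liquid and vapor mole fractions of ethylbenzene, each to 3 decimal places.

ψ = 0.086, x_ethylbenzene = 0.317, y_ethylbenzene = 0.203

Material balance + equilibrium reduce to Σ zᵢ(Kᵢ−1)/(1+ψ(Kᵢ−1)) = 0.
Check two-phase: ΣzᵢKᵢ = 1.108 > 1 and Σzᵢ/Kᵢ = 1.653 > 1, so g(0) = 0.108 > 0 and g(1) = -0.653 < 0.
Iterate (Newton) starting at ψ = 0.5:
  ψ = 0.500: g = -0.3011, g' = -0.595 → ψ = 0.000
  ψ = 0.000: g = 0.1075, g' = -1.468 → ψ = 0.073
  ψ = 0.073: g = 0.0143, g' = -1.110 → ψ = 0.086
Converged at ψ = 0.086.
Compositions from xᵢ = zᵢ/(1+ψ(Kᵢ−1)), yᵢ = Kᵢxᵢ:
  carbon tetrachloride: x = 0.157, y = 0.562
  ethylbenzene: x = 0.317, y = 0.203
  n-nonane: x = 0.526, y = 0.235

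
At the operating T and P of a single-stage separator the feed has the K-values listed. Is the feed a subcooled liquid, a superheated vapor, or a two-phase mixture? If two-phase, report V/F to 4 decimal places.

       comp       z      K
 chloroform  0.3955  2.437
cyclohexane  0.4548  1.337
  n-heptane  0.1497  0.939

ΣzᵢKᵢ = 1.7125; Σzᵢ/Kᵢ = 0.6619.
Since Σzᵢ/Kᵢ < 1 the mixture is above its dew point — single vapor phase.

superheated vapor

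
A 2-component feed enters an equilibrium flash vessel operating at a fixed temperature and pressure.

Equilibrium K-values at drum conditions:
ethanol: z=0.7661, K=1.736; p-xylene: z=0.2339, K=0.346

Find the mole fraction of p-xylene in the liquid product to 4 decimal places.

x_p-xylene = 0.5295

Binary case is linear: z₁(K₁−1)(1+V/F(K₂−1)) + z₂(K₂−1)(1+V/F(K₁−1)) = 0
⇒ V/F = [z₁(K₁−1)+z₂(K₂−1)] / [−(K₁−1)(K₂−1)] = 0.41088/0.48134 = 0.8536
Compositions from xᵢ = zᵢ/(1+V/F(Kᵢ−1)), yᵢ = Kᵢxᵢ:
  ethanol: x = 0.4705, y = 0.8168
  p-xylene: x = 0.5295, y = 0.1832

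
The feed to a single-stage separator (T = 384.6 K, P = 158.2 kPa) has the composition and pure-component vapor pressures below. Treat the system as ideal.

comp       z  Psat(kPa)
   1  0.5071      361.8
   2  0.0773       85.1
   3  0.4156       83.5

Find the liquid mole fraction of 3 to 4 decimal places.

x_3 = 0.6184

Raoult's law: Kᵢ = Pᵢˢᵃᵗ/P = Pᵢˢᵃᵗ/158.2.
  K_1 = 361.8/158.2 = 2.286979, K_2 = 85.1/158.2 = 0.537927, K_3 = 83.5/158.2 = 0.527813
Material balance + equilibrium reduce to Σ zᵢ(Kᵢ−1)/(1+β(Kᵢ−1)) = 0.
Feasibility: ΣzᵢKᵢ = 1.4207, Σzᵢ/Kᵢ = 1.1528 — both > 1, two phases present.
Newton iteration, β⁰ = 0.55:
  β = 0.5500: g = 0.06916, g' = -0.4867 → β = 0.6921
  β = 0.6921: g = 0.00116, g' = -0.4751 → β = 0.6945
Converged at β = 0.6945.
Compositions from xᵢ = zᵢ/(1+β(Kᵢ−1)), yᵢ = Kᵢxᵢ:
  1: x = 0.2678, y = 0.6124
  2: x = 0.1138, y = 0.0612
  3: x = 0.6184, y = 0.3264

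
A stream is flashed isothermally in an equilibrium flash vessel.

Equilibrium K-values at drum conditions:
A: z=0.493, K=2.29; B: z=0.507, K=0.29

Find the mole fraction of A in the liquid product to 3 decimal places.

Let ψ = V/F and solve Σ zᵢ(Kᵢ−1)/(1+ψ(Kᵢ−1)) = 0.
g(0) = ΣzᵢKᵢ − 1 = 0.276 and g(1) = 1 − Σzᵢ/Kᵢ = -0.964, so a root lies in (0, 1).
Iterate (Newton) starting at ψ = 0.64:
  ψ = 0.640: g = -0.3114, g' = -1.105 → ψ = 0.358
  ψ = 0.358: g = -0.0477, g' = -0.843 → ψ = 0.302
  ψ = 0.302: g = -0.0002, g' = -0.839 → ψ = 0.301
Converged at ψ = 0.301.
Compositions from xᵢ = zᵢ/(1+ψ(Kᵢ−1)), yᵢ = Kᵢxᵢ:
  A: x = 0.355, y = 0.813
  B: x = 0.645, y = 0.187

x_A = 0.355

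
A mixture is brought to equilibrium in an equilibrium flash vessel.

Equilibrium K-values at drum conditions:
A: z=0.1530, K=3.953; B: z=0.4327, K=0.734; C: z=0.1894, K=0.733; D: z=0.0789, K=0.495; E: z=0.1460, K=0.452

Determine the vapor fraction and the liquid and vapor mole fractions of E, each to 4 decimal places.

ψ = 0.1637, x_E = 0.1604, y_E = 0.0725

Rachford–Rice: g(ψ) = Σ zᵢ(Kᵢ−1)/(1+ψ(Kᵢ−1)) = 0.
Feasibility: ΣzᵢKᵢ = 1.1663, Σzᵢ/Kᵢ = 1.3690 — both > 1, two phases present.
Iterate (Newton) starting at ψ = 0.5:
  ψ = 0.5000: g = -0.17218, g' = -0.3954 → ψ = 0.0646
  ψ = 0.0646: g = 0.08674, g' = -1.0553 → ψ = 0.1468
  ψ = 0.1468: g = 0.01274, g' = -0.7724 → ψ = 0.1633
  ψ = 0.1633: g = 0.00034, g' = -0.7323 → ψ = 0.1637
Converged at ψ = 0.1637.
Compositions from xᵢ = zᵢ/(1+ψ(Kᵢ−1)), yᵢ = Kᵢxᵢ:
  A: x = 0.1031, y = 0.4077
  B: x = 0.4524, y = 0.3321
  C: x = 0.1981, y = 0.1452
  D: x = 0.0860, y = 0.0426
  E: x = 0.1604, y = 0.0725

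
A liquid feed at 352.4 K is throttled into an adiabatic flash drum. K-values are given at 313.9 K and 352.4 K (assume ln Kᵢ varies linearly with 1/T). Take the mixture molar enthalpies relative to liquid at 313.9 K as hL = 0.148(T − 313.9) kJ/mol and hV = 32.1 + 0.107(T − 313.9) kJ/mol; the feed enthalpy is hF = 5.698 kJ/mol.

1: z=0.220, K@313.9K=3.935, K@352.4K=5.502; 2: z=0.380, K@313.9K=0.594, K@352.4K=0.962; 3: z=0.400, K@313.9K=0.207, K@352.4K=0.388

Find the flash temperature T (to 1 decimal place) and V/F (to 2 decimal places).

Adiabatic flash: solve Rachford–Rice at each trial T, then check hF = ψ·hV(T) + (1−ψ)·hL(T).
  T = 313.9 K: K = (3.935, 0.594, 0.207), RR gives ψ = 0.096, H_out = 3.079 kJ/mol
  T = 352.4 K: K = (5.502, 0.962, 0.388), RR gives ψ = 0.418, H_out = 18.458 kJ/mol
  T = 333.1 K: K = (4.696, 0.766, 0.288), RR gives ψ = 0.234, H_out = 10.181 kJ/mol
  T = 323.5 K: K = (4.310, 0.677, 0.246), RR gives ψ = 0.163, H_out = 6.575 kJ/mol
  T = 318.7 K: K = (4.121, 0.635, 0.226), RR gives ψ = 0.129, H_out = 4.822 kJ/mol
  T = 321.1 K: K = (4.215, 0.656, 0.235), RR gives ψ = 0.146, H_out = 5.696 kJ/mol
Linear interpolation between T = 321.1 (H_out = 5.696) and T = 323.5 (H_out = 6.575) on hF = 5.698 gives T ≈ 321.1 K, at which ψ = 0.15.

T = 321.1 K, V/F = 0.15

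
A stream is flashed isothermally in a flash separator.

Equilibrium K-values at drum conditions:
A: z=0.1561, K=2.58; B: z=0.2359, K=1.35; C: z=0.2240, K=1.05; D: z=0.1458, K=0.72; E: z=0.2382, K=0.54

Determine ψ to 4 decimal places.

ψ = 0.6226

Let ψ = V/F and solve Σ zᵢ(Kᵢ−1)/(1+ψ(Kᵢ−1)) = 0.
Check two-phase: ΣzᵢKᵢ = 1.1900 > 1 and Σzᵢ/Kᵢ = 1.0922 > 1, so g(0) = 0.1900 > 0 and g(1) = -0.0922 < 0.
Newton iteration, ψ⁰ = 0.5:
  ψ = 0.5000: g = 0.02921, g' = -0.2436 → ψ = 0.6199
  ψ = 0.6199: g = 0.00062, g' = -0.2349 → ψ = 0.6226
Converged at ψ = 0.6226.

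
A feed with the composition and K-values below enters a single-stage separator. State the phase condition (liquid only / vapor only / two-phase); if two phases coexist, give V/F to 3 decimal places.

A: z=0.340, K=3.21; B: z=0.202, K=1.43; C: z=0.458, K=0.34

ΣzᵢKᵢ = 1.536; Σzᵢ/Kᵢ = 1.594.
Both exceed 1, so a two-phase solution exists.
Material balance + equilibrium reduce to Σ zᵢ(Kᵢ−1)/(1+ψ(Kᵢ−1)) = 0.
Newton–Raphson from ψ = 0.5:
  ψ = 0.500: g = -0.0227, g' = -0.844 → ψ = 0.473
Converged at ψ = 0.473.

two-phase, V/F = 0.473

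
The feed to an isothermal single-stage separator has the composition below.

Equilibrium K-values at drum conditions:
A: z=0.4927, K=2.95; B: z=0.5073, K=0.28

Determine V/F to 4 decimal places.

V/F = 0.4242

Rachford–Rice: g(V/F) = Σ zᵢ(Kᵢ−1)/(1+V/F(Kᵢ−1)) = 0.
g(0) = ΣzᵢKᵢ − 1 = 0.5955 and g(1) = 1 − Σzᵢ/Kᵢ = -0.9788, so a root lies in (0, 1).
Iterate (Newton) starting at V/F = 0.5:
  V/F = 0.5000: g = -0.08425, g' = -1.1224 → V/F = 0.4249
  V/F = 0.4249: g = -0.00087, g' = -1.1062 → V/F = 0.4242
Converged at V/F = 0.4242.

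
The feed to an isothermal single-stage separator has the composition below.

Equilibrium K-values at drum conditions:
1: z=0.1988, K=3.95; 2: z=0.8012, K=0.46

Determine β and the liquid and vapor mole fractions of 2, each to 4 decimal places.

β = 0.0966, x_2 = 0.8453, y_2 = 0.3888

Let β = V/F and solve Σ zᵢ(Kᵢ−1)/(1+β(Kᵢ−1)) = 0.
Feasibility: ΣzᵢKᵢ = 1.1538, Σzᵢ/Kᵢ = 1.7921 — both > 1, two phases present.
Binary case is linear: z₁(K₁−1)(1+β(K₂−1)) + z₂(K₂−1)(1+β(K₁−1)) = 0
⇒ β = [z₁(K₁−1)+z₂(K₂−1)] / [−(K₁−1)(K₂−1)] = 0.15381/1.59300 = 0.0966
Compositions from xᵢ = zᵢ/(1+β(Kᵢ−1)), yᵢ = Kᵢxᵢ:
  1: x = 0.1547, y = 0.6112
  2: x = 0.8453, y = 0.3888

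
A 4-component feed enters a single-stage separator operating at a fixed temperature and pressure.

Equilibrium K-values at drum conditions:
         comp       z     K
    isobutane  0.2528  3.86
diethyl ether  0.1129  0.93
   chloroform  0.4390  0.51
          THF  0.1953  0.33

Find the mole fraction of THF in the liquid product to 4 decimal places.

Material balance + equilibrium reduce to Σ zᵢ(Kᵢ−1)/(1+ψ(Kᵢ−1)) = 0.
Feasibility: ΣzᵢKᵢ = 1.3691, Σzᵢ/Kᵢ = 1.6395 — both > 1, two phases present.
Newton iteration, ψ⁰ = 0.5:
  ψ = 0.5000: g = -0.19234, g' = -0.7339 → ψ = 0.2379
  ψ = 0.2379: g = 0.02303, g' = -0.9919 → ψ = 0.2612
  ψ = 0.2612: g = 0.00055, g' = -0.9456 → ψ = 0.2617
Converged at ψ = 0.2617.
Compositions from xᵢ = zᵢ/(1+ψ(Kᵢ−1)), yᵢ = Kᵢxᵢ:
  isobutane: x = 0.1446, y = 0.5581
  diethyl ether: x = 0.1150, y = 0.1070
  chloroform: x = 0.5036, y = 0.2568
  THF: x = 0.2368, y = 0.0782

x_THF = 0.2368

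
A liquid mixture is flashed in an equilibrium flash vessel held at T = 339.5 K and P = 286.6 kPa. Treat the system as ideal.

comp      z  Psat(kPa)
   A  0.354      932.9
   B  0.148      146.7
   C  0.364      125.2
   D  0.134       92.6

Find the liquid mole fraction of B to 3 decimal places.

Raoult's law: Kᵢ = Pᵢˢᵃᵗ/P = Pᵢˢᵃᵗ/286.6.
  K_A = 932.9/286.6 = 3.25506, K_B = 146.7/286.6 = 0.51186, K_C = 125.2/286.6 = 0.43685, K_D = 92.6/286.6 = 0.32310
Material balance + equilibrium reduce to Σ zᵢ(Kᵢ−1)/(1+ψ(Kᵢ−1)) = 0.
g(0) = ΣzᵢKᵢ − 1 = 0.430 and g(1) = 1 − Σzᵢ/Kᵢ = -0.646, so a root lies in (0, 1).
Iterate (Newton) starting at ψ = 0.31:
  ψ = 0.310: g = 0.0216, g' = -0.940 → ψ = 0.333
Converged at ψ = 0.333.
Compositions from xᵢ = zᵢ/(1+ψ(Kᵢ−1)), yᵢ = Kᵢxᵢ:
  A: x = 0.202, y = 0.658
  B: x = 0.177, y = 0.090
  C: x = 0.448, y = 0.196
  D: x = 0.173, y = 0.056

x_B = 0.177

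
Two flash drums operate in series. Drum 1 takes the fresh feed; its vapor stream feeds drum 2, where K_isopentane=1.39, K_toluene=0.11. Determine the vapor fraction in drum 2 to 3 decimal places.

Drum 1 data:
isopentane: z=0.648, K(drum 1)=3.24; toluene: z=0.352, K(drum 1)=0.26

V/F (drum 2) = 0.403

Drum 1:
Material balance + equilibrium reduce to Σ zᵢ(Kᵢ−1)/(1+ψ₁(Kᵢ−1)) = 0.
g(0) = ΣzᵢKᵢ − 1 = 1.191 and g(1) = 1 − Σzᵢ/Kᵢ = -0.554, so a root lies in (0, 1).
Binary case is linear: z₁(K₁−1)(1+ψ₁(K₂−1)) + z₂(K₂−1)(1+ψ₁(K₁−1)) = 0
⇒ ψ₁ = [z₁(K₁−1)+z₂(K₂−1)] / [−(K₁−1)(K₂−1)] = 1.1910/1.6576 = 0.719
Drum-1 compositions:
  isopentane: x = 0.248, y = 0.805
  toluene: x = 0.752, y = 0.195
Drum-2 feed = drum-1 vapor: z₂ = (0.8046, 0.1954).
Drum 2:
Material balance + equilibrium reduce to Σ zᵢ(Kᵢ−1)/(1+ψ₂(Kᵢ−1)) = 0.
Check two-phase: ΣzᵢKᵢ = 1.140 > 1 and Σzᵢ/Kᵢ = 2.356 > 1, so g(0) = 0.140 > 0 and g(1) = -1.356 < 0.
Binary case is linear: z₁(K₁−1)(1+ψ₂(K₂−1)) + z₂(K₂−1)(1+ψ₂(K₁−1)) = 0
⇒ ψ₂ = [z₁(K₁−1)+z₂(K₂−1)] / [−(K₁−1)(K₂−1)] = 0.1398/0.3471 = 0.403
  isopentane: x = 0.695, y = 0.966
  toluene: x = 0.305, y = 0.034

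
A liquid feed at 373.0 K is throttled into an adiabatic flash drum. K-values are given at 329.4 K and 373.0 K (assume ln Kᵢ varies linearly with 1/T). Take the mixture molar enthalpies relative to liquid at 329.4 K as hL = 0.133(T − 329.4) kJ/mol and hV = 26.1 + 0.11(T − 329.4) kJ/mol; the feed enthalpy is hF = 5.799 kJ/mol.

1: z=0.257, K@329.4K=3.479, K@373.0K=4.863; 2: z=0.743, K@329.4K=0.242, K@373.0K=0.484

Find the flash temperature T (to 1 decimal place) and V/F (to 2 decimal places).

Adiabatic flash: solve Rachford–Rice at each trial T, then check hF = ψ·hV(T) + (1−ψ)·hL(T).
  T = 329.4 K: K = (3.479, 0.242), RR gives ψ = 0.039, H_out = 1.027 kJ/mol
  T = 373.0 K: K = (4.863, 0.484), RR gives ψ = 0.306, H_out = 13.472 kJ/mol
  T = 351.2 K: K = (4.156, 0.350), RR gives ψ = 0.160, H_out = 6.990 kJ/mol
  T = 340.3 K: K = (3.813, 0.293), RR gives ψ = 0.099, H_out = 4.014 kJ/mol
  T = 345.8 K: K = (3.985, 0.321), RR gives ψ = 0.129, H_out = 5.509 kJ/mol
  T = 348.5 K: K = (4.071, 0.335), RR gives ψ = 0.144, H_out = 6.247 kJ/mol
  T = 347.1 K: K = (4.026, 0.327), RR gives ψ = 0.137, H_out = 5.864 kJ/mol
Linear interpolation between T = 345.8 (H_out = 5.509) and T = 347.1 (H_out = 5.864) on hF = 5.799 gives T ≈ 346.9 K, at which ψ = 0.14.

T = 346.9 K, V/F = 0.14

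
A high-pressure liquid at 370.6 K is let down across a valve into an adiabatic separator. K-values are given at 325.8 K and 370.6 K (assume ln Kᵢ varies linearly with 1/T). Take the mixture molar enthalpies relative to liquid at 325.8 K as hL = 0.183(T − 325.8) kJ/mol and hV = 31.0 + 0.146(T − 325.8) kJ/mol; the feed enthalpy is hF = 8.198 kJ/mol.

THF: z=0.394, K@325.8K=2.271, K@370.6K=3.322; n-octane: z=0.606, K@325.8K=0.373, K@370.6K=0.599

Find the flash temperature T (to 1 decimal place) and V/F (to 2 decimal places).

Adiabatic flash: solve Rachford–Rice at each trial T, then check hF = ψ·hV(T) + (1−ψ)·hL(T).
  T = 325.8 K: K = (2.271, 0.373), RR gives ψ = 0.152, H_out = 4.700 kJ/mol
  T = 370.6 K: K = (3.322, 0.599), RR gives ψ = 0.722, H_out = 29.371 kJ/mol
  T = 348.2 K: K = (2.780, 0.480), RR gives ψ = 0.417, H_out = 16.688 kJ/mol
  T = 337.0 K: K = (2.521, 0.425), RR gives ψ = 0.287, H_out = 10.820 kJ/mol
  T = 331.4 K: K = (2.395, 0.399), RR gives ψ = 0.221, H_out = 7.820 kJ/mol
  T = 334.2 K: K = (2.458, 0.412), RR gives ψ = 0.254, H_out = 9.331 kJ/mol
  T = 332.8 K: K = (2.426, 0.405), RR gives ψ = 0.237, H_out = 8.578 kJ/mol
Linear interpolation between T = 331.4 (H_out = 7.820) and T = 332.8 (H_out = 8.578) on hF = 8.198 gives T ≈ 332.1 K, at which ψ = 0.23.

T = 332.1 K, V/F = 0.23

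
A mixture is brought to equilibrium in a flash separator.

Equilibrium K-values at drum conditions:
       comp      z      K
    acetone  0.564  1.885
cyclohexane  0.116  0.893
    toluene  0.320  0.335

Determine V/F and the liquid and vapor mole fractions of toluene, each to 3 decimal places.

Rachford–Rice: g(V/F) = Σ zᵢ(Kᵢ−1)/(1+V/F(Kᵢ−1)) = 0.
Feasibility: ΣzᵢKᵢ = 1.274, Σzᵢ/Kᵢ = 1.384 — both > 1, two phases present.
Iterate (Newton) starting at V/F = 0.32:
  V/F = 0.320: g = 0.1058, g' = -0.498 → V/F = 0.532
  V/F = 0.532: g = -0.0033, g' = -0.545 → V/F = 0.526
Converged at V/F = 0.526.
Compositions from xᵢ = zᵢ/(1+V/F(Kᵢ−1)), yᵢ = Kᵢxᵢ:
  acetone: x = 0.385, y = 0.725
  cyclohexane: x = 0.123, y = 0.110
  toluene: x = 0.492, y = 0.165

V/F = 0.526, x_toluene = 0.492, y_toluene = 0.165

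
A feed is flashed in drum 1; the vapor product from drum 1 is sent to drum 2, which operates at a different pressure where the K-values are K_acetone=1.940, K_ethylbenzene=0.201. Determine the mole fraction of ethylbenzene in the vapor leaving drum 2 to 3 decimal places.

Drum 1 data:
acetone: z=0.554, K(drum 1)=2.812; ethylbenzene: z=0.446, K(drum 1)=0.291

y_ethylbenzene (drum 2) = 0.109

Drum 1:
Material balance + equilibrium reduce to Σ zᵢ(Kᵢ−1)/(1+ψ₁(Kᵢ−1)) = 0.
Check two-phase: ΣzᵢKᵢ = 1.688 > 1 and Σzᵢ/Kᵢ = 1.730 > 1, so g(0) = 0.688 > 0 and g(1) = -0.730 < 0.
Iterate (Newton) starting at ψ₁ = 0.5:
  ψ₁ = 0.500: g = 0.0368, g' = -1.039 → ψ₁ = 0.535
Converged at ψ₁ = 0.535.
Drum-1 compositions:
  acetone: x = 0.281, y = 0.791
  ethylbenzene: x = 0.719, y = 0.209
Drum-2 feed = drum-1 vapor: z₂ = (0.7908, 0.2092).
Drum 2:
Material balance + equilibrium reduce to Σ zᵢ(Kᵢ−1)/(1+ψ₂(Kᵢ−1)) = 0.
g(0) = ΣzᵢKᵢ − 1 = 0.576 and g(1) = 1 − Σzᵢ/Kᵢ = -0.448, so a root lies in (0, 1).
Iterate (Newton) starting at ψ₂ = 0.58:
  ψ₂ = 0.580: g = 0.1696, g' = -0.756 → ψ₂ = 0.804
  ψ₂ = 0.804: g = -0.0443, g' = -1.272 → ψ₂ = 0.769
  ψ₂ = 0.769: g = -0.0025, g' = -1.135 → ψ₂ = 0.767
Converged at ψ₂ = 0.767.
  acetone: x = 0.459, y = 0.891
  ethylbenzene: x = 0.541, y = 0.109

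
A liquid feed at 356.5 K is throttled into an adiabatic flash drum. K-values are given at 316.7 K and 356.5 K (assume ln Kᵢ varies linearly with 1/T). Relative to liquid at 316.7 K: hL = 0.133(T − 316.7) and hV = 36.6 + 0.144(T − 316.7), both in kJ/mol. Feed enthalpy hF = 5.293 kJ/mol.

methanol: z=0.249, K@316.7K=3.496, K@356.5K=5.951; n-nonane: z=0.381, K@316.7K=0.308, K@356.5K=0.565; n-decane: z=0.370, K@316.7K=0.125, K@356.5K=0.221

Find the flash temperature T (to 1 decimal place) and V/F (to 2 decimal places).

T = 328.7 K, V/F = 0.10

Adiabatic flash: solve Rachford–Rice at each trial T, then check hF = ψ·hV(T) + (1−ψ)·hL(T).
  T = 316.7 K: K = (3.496, 0.308, 0.125), RR gives ψ = 0.017, H_out = 0.637 kJ/mol
  T = 356.5 K: K = (5.951, 0.565, 0.221), RR gives ψ = 0.254, H_out = 14.711 kJ/mol
  T = 336.6 K: K = (4.634, 0.425, 0.169), RR gives ψ = 0.147, H_out = 8.060 kJ/mol
  T = 326.6 K: K = (4.039, 0.363, 0.146), RR gives ψ = 0.087, H_out = 4.515 kJ/mol
  T = 331.6 K: K = (4.331, 0.393, 0.157), RR gives ψ = 0.118, H_out = 6.321 kJ/mol
  T = 329.1 K: K = (4.183, 0.378, 0.152), RR gives ψ = 0.103, H_out = 5.428 kJ/mol
  T = 327.9 K: K = (4.114, 0.371, 0.149), RR gives ψ = 0.095, H_out = 4.993 kJ/mol
Linear interpolation between T = 327.9 (H_out = 4.993) and T = 329.1 (H_out = 5.428) on hF = 5.293 gives T ≈ 328.7 K, at which ψ = 0.10.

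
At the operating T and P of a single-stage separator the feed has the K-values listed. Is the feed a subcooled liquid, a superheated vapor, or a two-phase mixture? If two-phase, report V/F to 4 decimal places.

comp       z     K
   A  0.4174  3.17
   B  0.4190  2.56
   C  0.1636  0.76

ΣzᵢKᵢ = 2.5201; Σzᵢ/Kᵢ = 0.5106.
Since Σzᵢ/Kᵢ < 1 the mixture is above its dew point — single vapor phase.

superheated vapor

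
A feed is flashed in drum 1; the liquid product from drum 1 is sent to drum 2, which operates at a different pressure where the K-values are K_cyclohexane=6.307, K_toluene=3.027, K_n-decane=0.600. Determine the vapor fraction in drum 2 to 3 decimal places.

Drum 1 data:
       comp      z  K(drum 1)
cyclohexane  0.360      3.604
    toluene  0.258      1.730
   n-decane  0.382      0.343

V/F (drum 2) = 0.515

Drum 1:
Newton iteration, ψ₁⁰ = 0.33:
  ψ₁ = 0.330: g = 0.3355, g' = -1.064 → ψ₁ = 0.645
  ψ₁ = 0.645: g = 0.0421, g' = -0.900 → ψ₁ = 0.692
  ψ₁ = 0.692: g = -0.0006, g' = -0.926 → ψ₁ = 0.691
Converged at ψ₁ = 0.691.
Drum-1 compositions:
  cyclohexane: x = 0.129, y = 0.463
  toluene: x = 0.171, y = 0.297
  n-decane: x = 0.700, y = 0.240
Drum-2 feed = drum-1 liquid: z₂ = (0.1285, 0.1715, 0.7000).
Drum 2:
Material balance + equilibrium reduce to Σ zᵢ(Kᵢ−1)/(1+ψ₂(Kᵢ−1)) = 0.
Check two-phase: ΣzᵢKᵢ = 1.750 > 1 and Σzᵢ/Kᵢ = 1.244 > 1, so g(0) = 0.750 > 0 and g(1) = -0.244 < 0.
Newton–Raphson from ψ₂ = 0.5:
  ψ₂ = 0.500: g = 0.0093, g' = -0.620 → ψ₂ = 0.515
Converged at ψ₂ = 0.515.
  cyclohexane: x = 0.034, y = 0.217
  toluene: x = 0.084, y = 0.254
  n-decane: x = 0.882, y = 0.529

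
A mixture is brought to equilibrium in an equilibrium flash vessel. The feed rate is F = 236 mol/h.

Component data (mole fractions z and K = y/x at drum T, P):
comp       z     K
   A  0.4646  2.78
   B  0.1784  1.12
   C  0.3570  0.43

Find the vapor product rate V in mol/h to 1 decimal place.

Newton–Raphson from ψ = 0.5:
  ψ = 0.5000: g = 0.17315, g' = -0.6413 → ψ = 0.7700
  ψ = 0.7700: g = 0.00577, g' = -0.6325 → ψ = 0.7791
Converged at ψ = 0.7791.
Then V = ψ·F = 0.7791·236 = 183.9 mol/h and L = F − V = 52.1 mol/h.

V = 183.9 mol/h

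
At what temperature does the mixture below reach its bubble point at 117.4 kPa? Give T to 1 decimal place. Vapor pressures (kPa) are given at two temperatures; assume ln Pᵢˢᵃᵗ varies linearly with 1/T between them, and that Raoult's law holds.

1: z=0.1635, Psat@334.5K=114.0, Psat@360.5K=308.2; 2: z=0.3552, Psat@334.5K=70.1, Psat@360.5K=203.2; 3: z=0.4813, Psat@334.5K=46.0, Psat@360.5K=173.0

T = 347.3 K

Bubble-point temperature: ΣzᵢPᵢˢᵃᵗ(T) = P. Interpolate ln Pᵢˢᵃᵗ = aᵢ + bᵢ/T.
  T = 334.5 K: ΣzᵢPᵢˢᵃᵗ = 65.68 kPa
  T = 360.5 K: ΣzᵢPᵢˢᵃᵗ = 205.83 kPa
  T = 347.5 K: ΣzᵢPᵢˢᵃᵗ = 118.48 kPa
  T = 341.0 K: ΣzᵢPᵢˢᵃᵗ = 88.65 kPa
  T = 344.2 K: ΣzᵢPᵢˢᵃᵗ = 102.38 kPa
  T = 345.9 K: ΣzᵢPᵢˢᵃᵗ = 110.41 kPa
Interpolating between 345.9 K and 347.5 K gives T ≈ 347.3 K.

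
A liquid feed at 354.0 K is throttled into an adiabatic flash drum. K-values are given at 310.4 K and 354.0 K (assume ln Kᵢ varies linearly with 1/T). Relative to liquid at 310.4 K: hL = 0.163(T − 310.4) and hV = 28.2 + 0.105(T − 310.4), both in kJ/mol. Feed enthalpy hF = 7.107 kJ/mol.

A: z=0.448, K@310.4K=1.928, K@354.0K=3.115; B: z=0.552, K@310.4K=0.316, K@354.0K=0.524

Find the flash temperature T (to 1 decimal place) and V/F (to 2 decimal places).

T = 318.9 K, V/F = 0.21

Adiabatic flash: solve Rachford–Rice at each trial T, then check hF = ψ·hV(T) + (1−ψ)·hL(T).
  T = 310.4 K: K = (1.928, 0.316), RR gives ψ = 0.060, H_out = 1.696 kJ/mol
  T = 354.0 K: K = (3.115, 0.524), RR gives ψ = 0.680, H_out = 24.568 kJ/mol
  T = 332.2 K: K = (2.490, 0.414), RR gives ψ = 0.394, H_out = 14.154 kJ/mol
  T = 321.3 K: K = (2.200, 0.363), RR gives ψ = 0.244, H_out = 8.495 kJ/mol
  T = 315.9 K: K = (2.063, 0.339), RR gives ψ = 0.159, H_out = 5.331 kJ/mol
  T = 318.6 K: K = (2.131, 0.351), RR gives ψ = 0.203, H_out = 6.954 kJ/mol
  T = 320.0 K: K = (2.167, 0.357), RR gives ψ = 0.224, H_out = 7.762 kJ/mol
Linear interpolation between T = 318.6 (H_out = 6.954) and T = 320.0 (H_out = 7.762) on hF = 7.107 gives T ≈ 318.9 K, at which ψ = 0.21.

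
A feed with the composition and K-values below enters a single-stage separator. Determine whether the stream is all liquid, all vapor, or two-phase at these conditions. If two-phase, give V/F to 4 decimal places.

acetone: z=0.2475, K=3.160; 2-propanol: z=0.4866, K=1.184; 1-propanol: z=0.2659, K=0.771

ΣzᵢKᵢ = 1.5632; Σzᵢ/Kᵢ = 0.8342.
Since Σzᵢ/Kᵢ < 1 the mixture is above its dew point — single vapor phase.

all vapor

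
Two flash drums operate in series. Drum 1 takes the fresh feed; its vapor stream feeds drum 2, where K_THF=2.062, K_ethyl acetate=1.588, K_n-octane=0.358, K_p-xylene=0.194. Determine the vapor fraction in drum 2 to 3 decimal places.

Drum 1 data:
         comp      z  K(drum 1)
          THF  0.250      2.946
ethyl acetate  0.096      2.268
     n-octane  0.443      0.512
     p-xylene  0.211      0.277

Drum 1:
Let ψ₁ = V/F and solve Σ zᵢ(Kᵢ−1)/(1+ψ₁(Kᵢ−1)) = 0.
Feasibility: ΣzᵢKᵢ = 1.239, Σzᵢ/Kᵢ = 1.754 — both > 1, two phases present.
Newton–Raphson from ψ₁ = 0.47:
  ψ₁ = 0.470: g = -0.1812, g' = -0.750 → ψ₁ = 0.228
  ψ₁ = 0.228: g = 0.0053, g' = -0.839 → ψ₁ = 0.235
Converged at ψ₁ = 0.235.
Drum-1 compositions:
  THF: x = 0.172, y = 0.506
  ethyl acetate: x = 0.074, y = 0.168
  n-octane: x = 0.500, y = 0.256
  p-xylene: x = 0.254, y = 0.070
Drum-2 feed = drum-1 vapor: z₂ = (0.5057, 0.1678, 0.2561, 0.0704).
Drum 2:
Newton iteration, ψ₂⁰ = 0.48:
  ψ₂ = 0.480: g = 0.1024, g' = -0.628 → ψ₂ = 0.643
  ψ₂ = 0.643: g = -0.0072, g' = -0.735 → ψ₂ = 0.633
Converged at ψ₂ = 0.633.
  THF: x = 0.302, y = 0.623
  ethyl acetate: x = 0.122, y = 0.194
  n-octane: x = 0.432, y = 0.155
  p-xylene: x = 0.144, y = 0.028

V/F (drum 2) = 0.633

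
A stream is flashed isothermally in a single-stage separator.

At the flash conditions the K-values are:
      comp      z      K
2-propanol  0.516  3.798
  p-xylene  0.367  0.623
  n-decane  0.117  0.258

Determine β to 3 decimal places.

β = 0.838

Let β = V/F and solve Σ zᵢ(Kᵢ−1)/(1+β(Kᵢ−1)) = 0.
Check two-phase: ΣzᵢKᵢ = 2.219 > 1 and Σzᵢ/Kᵢ = 1.178 > 1, so g(0) = 1.219 > 0 and g(1) = -0.178 < 0.
Newton–Raphson from β = 0.48:
  β = 0.480: g = 0.3124, g' = -0.969 → β = 0.802
  β = 0.802: g = 0.0320, g' = -0.884 → β = 0.839
  β = 0.839: g = -0.0007, g' = -0.924 → β = 0.838
Converged at β = 0.838.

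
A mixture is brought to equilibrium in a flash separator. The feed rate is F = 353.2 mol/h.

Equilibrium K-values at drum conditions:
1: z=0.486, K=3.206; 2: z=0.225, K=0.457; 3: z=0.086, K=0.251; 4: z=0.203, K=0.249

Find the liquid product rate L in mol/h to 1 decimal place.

Material balance + equilibrium reduce to Σ zᵢ(Kᵢ−1)/(1+ψ(Kᵢ−1)) = 0.
g(0) = ΣzᵢKᵢ − 1 = 0.733 and g(1) = 1 − Σzᵢ/Kᵢ = -0.802, so a root lies in (0, 1).
Newton iteration, ψ⁰ = 0.45:
  ψ = 0.450: g = 0.0489, g' = -1.083 → ψ = 0.495
Converged at ψ = 0.495.
Then V = ψ·F = 0.4954·353.2 = 175.0 mol/h and L = F − V = 178.2 mol/h.

L = 178.2 mol/h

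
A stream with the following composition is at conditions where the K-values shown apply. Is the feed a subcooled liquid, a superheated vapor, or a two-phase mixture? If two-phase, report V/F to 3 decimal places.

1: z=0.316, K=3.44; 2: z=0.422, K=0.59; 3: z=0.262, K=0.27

ΣzᵢKᵢ = 1.407; Σzᵢ/Kᵢ = 1.777.
Both exceed 1, so a two-phase solution exists.
Rachford–Rice: g(ψ) = Σ zᵢ(Kᵢ−1)/(1+ψ(Kᵢ−1)) = 0.
Newton–Raphson from ψ = 0.5:
  ψ = 0.500: g = -0.1715, g' = -0.840 → ψ = 0.296
  ψ = 0.296: g = 0.0069, g' = -0.954 → ψ = 0.303
Converged at ψ = 0.303.

two-phase, V/F = 0.303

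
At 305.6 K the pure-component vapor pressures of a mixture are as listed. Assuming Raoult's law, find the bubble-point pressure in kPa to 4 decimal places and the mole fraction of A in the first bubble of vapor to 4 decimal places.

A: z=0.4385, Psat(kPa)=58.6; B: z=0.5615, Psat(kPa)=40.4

Pbub = 48.3807 kPa, y_A = 0.5311

At the bubble point ψ → 0, so ΣzᵢKᵢ = 1 with Kᵢ = Pᵢˢᵃᵗ/P ⇒ P = ΣzᵢPᵢˢᵃᵗ.
P = 0.4385·58.6 + 0.5615·40.4 = 48.3807 kPa
yᵢ = zᵢPᵢˢᵃᵗ/P ⇒ y_A = 0.4385·58.6/48.3807 = 0.5311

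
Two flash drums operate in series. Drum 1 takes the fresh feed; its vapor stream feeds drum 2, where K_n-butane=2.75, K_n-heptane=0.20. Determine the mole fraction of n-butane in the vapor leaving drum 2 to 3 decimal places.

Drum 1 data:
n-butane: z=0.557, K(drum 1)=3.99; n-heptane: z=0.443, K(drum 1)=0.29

y_n-butane (drum 2) = 0.863

Drum 1:
Rachford–Rice: g(ψ₁) = Σ zᵢ(Kᵢ−1)/(1+ψ₁(Kᵢ−1)) = 0.
Check two-phase: ΣzᵢKᵢ = 2.351 > 1 and Σzᵢ/Kᵢ = 1.667 > 1, so g(0) = 1.351 > 0 and g(1) = -0.667 < 0.
Binary case is linear: z₁(K₁−1)(1+ψ₁(K₂−1)) + z₂(K₂−1)(1+ψ₁(K₁−1)) = 0
⇒ ψ₁ = [z₁(K₁−1)+z₂(K₂−1)] / [−(K₁−1)(K₂−1)] = 1.3509/2.1229 = 0.636
Drum-1 compositions:
  n-butane: x = 0.192, y = 0.766
  n-heptane: x = 0.808, y = 0.234
Drum-2 feed = drum-1 vapor: z₂ = (0.7656, 0.2344).
Drum 2:
Newton–Raphson from ψ₂ = 0.43:
  ψ₂ = 0.430: g = 0.4788, g' = -1.112 → ψ₂ = 0.861
  ψ₂ = 0.861: g = -0.0671, g' = -1.918 → ψ₂ = 0.826
  ψ₂ = 0.826: g = -0.0041, g' = -1.693 → ψ₂ = 0.823
Converged at ψ₂ = 0.823.
  n-butane: x = 0.314, y = 0.863
  n-heptane: x = 0.686, y = 0.137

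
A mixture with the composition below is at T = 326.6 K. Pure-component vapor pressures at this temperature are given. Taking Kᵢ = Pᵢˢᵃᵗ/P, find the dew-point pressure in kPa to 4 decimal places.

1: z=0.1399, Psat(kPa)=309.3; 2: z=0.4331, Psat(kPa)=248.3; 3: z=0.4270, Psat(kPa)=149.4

At the dew point ψ → 1, so Σzᵢ/Kᵢ = 1 with Kᵢ = Pᵢˢᵃᵗ/P ⇒ 1/P = Σzᵢ/Pᵢˢᵃᵗ.
1/P = 0.1399/309.3 + 0.4331/248.3 + 0.4270/149.4 = 0.0050547 ⇒ P = 197.8368 kPa

Pdew = 197.8368 kPa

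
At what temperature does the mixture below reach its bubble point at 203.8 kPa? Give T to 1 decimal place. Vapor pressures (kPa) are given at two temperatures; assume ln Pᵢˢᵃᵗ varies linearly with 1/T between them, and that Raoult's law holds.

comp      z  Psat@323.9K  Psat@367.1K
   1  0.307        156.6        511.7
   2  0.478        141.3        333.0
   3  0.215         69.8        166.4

Bubble-point temperature: ΣzᵢPᵢˢᵃᵗ(T) = P. Interpolate ln Pᵢˢᵃᵗ = aᵢ + bᵢ/T.
  T = 323.9 K: ΣzᵢPᵢˢᵃᵗ = 130.62 kPa
  T = 367.1 K: ΣzᵢPᵢˢᵃᵗ = 352.04 kPa
  T = 345.5 K: ΣzᵢPᵢˢᵃᵗ = 220.49 kPa
  T = 334.7 K: ΣzᵢPᵢˢᵃᵗ = 171.00 kPa
  T = 340.1 K: ΣzᵢPᵢˢᵃᵗ = 194.53 kPa
  T = 342.8 K: ΣzᵢPᵢˢᵃᵗ = 207.19 kPa
Interpolating between 340.1 K and 342.8 K gives T ≈ 342.1 K.

T = 342.1 K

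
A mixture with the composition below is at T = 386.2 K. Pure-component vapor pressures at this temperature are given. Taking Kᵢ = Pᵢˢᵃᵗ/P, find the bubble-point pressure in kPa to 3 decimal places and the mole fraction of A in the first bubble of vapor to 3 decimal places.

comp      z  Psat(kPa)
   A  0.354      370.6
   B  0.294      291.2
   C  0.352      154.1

At the bubble point ψ → 0, so ΣzᵢKᵢ = 1 with Kᵢ = Pᵢˢᵃᵗ/P ⇒ P = ΣzᵢPᵢˢᵃᵗ.
P = 0.354·370.6 + 0.294·291.2 + 0.352·154.1 = 271.048 kPa
yᵢ = zᵢPᵢˢᵃᵗ/P ⇒ y_A = 0.354·370.6/271.048 = 0.484

Pbub = 271.048 kPa, y_A = 0.484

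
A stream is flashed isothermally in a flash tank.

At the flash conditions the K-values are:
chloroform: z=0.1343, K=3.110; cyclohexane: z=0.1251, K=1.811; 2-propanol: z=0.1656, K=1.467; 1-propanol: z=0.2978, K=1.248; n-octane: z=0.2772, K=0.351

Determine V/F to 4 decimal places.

Iterate (Newton) starting at V/F = 0.38:
  V/F = 0.3800: g = 0.12921, g' = -0.4793 → V/F = 0.6496
  V/F = 0.6496: g = -0.00209, g' = -0.5255 → V/F = 0.6456
Converged at V/F = 0.6456.

V/F = 0.6456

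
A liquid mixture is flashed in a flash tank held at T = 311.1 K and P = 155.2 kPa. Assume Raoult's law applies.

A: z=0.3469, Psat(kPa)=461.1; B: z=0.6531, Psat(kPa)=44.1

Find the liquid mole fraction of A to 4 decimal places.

x_A = 0.2664

Raoult's law: Kᵢ = Pᵢˢᵃᵗ/P = Pᵢˢᵃᵗ/155.2.
  K_A = 461.1/155.2 = 2.971005, K_B = 44.1/155.2 = 0.284149
Rachford–Rice: g(ψ) = Σ zᵢ(Kᵢ−1)/(1+ψ(Kᵢ−1)) = 0.
g(0) = ΣzᵢKᵢ − 1 = 0.2162 and g(1) = 1 − Σzᵢ/Kᵢ = -1.4152, so a root lies in (0, 1).
Binary case is linear: z₁(K₁−1)(1+ψ(K₂−1)) + z₂(K₂−1)(1+ψ(K₁−1)) = 0
⇒ ψ = [z₁(K₁−1)+z₂(K₂−1)] / [−(K₁−1)(K₂−1)] = 0.21622/1.41095 = 0.1532
Compositions from xᵢ = zᵢ/(1+ψ(Kᵢ−1)), yᵢ = Kᵢxᵢ:
  A: x = 0.2664, y = 0.7916
  B: x = 0.7336, y = 0.2084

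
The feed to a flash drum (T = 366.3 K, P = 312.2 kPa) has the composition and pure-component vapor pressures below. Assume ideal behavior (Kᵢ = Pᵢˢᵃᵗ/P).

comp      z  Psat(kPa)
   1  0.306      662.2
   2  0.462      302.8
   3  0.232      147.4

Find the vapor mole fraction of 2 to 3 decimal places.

y_2 = 0.457

Raoult's law: Kᵢ = Pᵢˢᵃᵗ/P = Pᵢˢᵃᵗ/312.2.
  K_1 = 662.2/312.2 = 2.12108, K_2 = 302.8/312.2 = 0.96989, K_3 = 147.4/312.2 = 0.47213
Material balance + equilibrium reduce to Σ zᵢ(Kᵢ−1)/(1+ψ(Kᵢ−1)) = 0.
Check two-phase: ΣzᵢKᵢ = 1.207 > 1 and Σzᵢ/Kᵢ = 1.112 > 1, so g(0) = 0.207 > 0 and g(1) = -0.112 < 0.
Newton iteration, ψ⁰ = 0.67:
  ψ = 0.670: g = -0.0078, g' = -0.281 → ψ = 0.642
Converged at ψ = 0.642.
Compositions from xᵢ = zᵢ/(1+ψ(Kᵢ−1)), yᵢ = Kᵢxᵢ:
  1: x = 0.178, y = 0.377
  2: x = 0.471, y = 0.457
  3: x = 0.351, y = 0.166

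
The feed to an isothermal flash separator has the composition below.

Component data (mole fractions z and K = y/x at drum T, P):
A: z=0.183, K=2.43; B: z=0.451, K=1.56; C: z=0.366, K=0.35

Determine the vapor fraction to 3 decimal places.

Material balance + equilibrium reduce to Σ zᵢ(Kᵢ−1)/(1+ψ(Kᵢ−1)) = 0.
g(0) = ΣzᵢKᵢ − 1 = 0.276 and g(1) = 1 − Σzᵢ/Kᵢ = -0.410, so a root lies in (0, 1).
Newton–Raphson from ψ = 0.48:
  ψ = 0.480: g = 0.0084, g' = -0.546 → ψ = 0.495
Converged at ψ = 0.495.

ψ = 0.495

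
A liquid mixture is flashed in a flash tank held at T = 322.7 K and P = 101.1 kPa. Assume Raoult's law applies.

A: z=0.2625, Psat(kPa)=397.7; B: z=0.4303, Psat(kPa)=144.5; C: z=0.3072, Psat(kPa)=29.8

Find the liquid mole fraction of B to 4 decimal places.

x_B = 0.3352

Raoult's law: Kᵢ = Pᵢˢᵃᵗ/P = Pᵢˢᵃᵗ/101.1.
  K_A = 397.7/101.1 = 3.933729, K_B = 144.5/101.1 = 1.429278, K_C = 29.8/101.1 = 0.294758
Rachford–Rice: g(V/F) = Σ zᵢ(Kᵢ−1)/(1+V/F(Kᵢ−1)) = 0.
g(0) = ΣzᵢKᵢ − 1 = 0.7382 and g(1) = 1 − Σzᵢ/Kᵢ = -0.4100, so a root lies in (0, 1).
Newton–Raphson from V/F = 0.5:
  V/F = 0.5000: g = 0.12960, g' = -0.7896 → V/F = 0.6641
  V/F = 0.6641: g = -0.00259, g' = -0.8485 → V/F = 0.6611
Converged at V/F = 0.6611.
Compositions from xᵢ = zᵢ/(1+V/F(Kᵢ−1)), yᵢ = Kᵢxᵢ:
  A: x = 0.0893, y = 0.3513
  B: x = 0.3352, y = 0.4791
  C: x = 0.5755, y = 0.1696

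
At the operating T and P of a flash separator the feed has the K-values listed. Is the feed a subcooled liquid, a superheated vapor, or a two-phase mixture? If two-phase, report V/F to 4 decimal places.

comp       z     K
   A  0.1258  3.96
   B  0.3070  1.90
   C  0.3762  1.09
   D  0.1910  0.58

ΣzᵢKᵢ = 1.6023; Σzᵢ/Kᵢ = 0.8678.
Since Σzᵢ/Kᵢ < 1 the mixture is above its dew point — single vapor phase.

superheated vapor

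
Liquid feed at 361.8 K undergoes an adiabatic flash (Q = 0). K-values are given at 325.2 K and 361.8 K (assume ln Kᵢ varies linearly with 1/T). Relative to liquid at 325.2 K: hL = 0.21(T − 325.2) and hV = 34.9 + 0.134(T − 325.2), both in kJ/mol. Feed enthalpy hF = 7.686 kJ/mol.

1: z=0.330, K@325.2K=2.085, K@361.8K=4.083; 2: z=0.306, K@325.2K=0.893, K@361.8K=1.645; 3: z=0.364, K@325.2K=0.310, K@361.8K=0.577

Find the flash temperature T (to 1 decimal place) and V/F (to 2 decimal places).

T = 327.2 K, V/F = 0.21

Adiabatic flash: solve Rachford–Rice at each trial T, then check hF = ψ·hV(T) + (1−ψ)·hL(T).
  T = 325.2 K: K = (2.085, 0.893, 0.310), RR gives ψ = 0.139, H_out = 4.857 kJ/mol
  T = 361.8 K: K = (4.083, 1.645, 0.577), RR gives ψ = 1.000, H_out = 39.804 kJ/mol
  T = 343.5 K: K = (2.970, 1.232, 0.430), RR gives ψ = 0.681, H_out = 26.652 kJ/mol
  T = 334.4 K: K = (2.503, 1.054, 0.367), RR gives ψ = 0.432, H_out = 16.702 kJ/mol
  T = 329.8 K: K = (2.287, 0.971, 0.338), RR gives ψ = 0.294, H_out = 11.127 kJ/mol
  T = 327.5 K: K = (2.185, 0.932, 0.324), RR gives ψ = 0.219, H_out = 8.100 kJ/mol
Linear interpolation between T = 325.2 (H_out = 4.857) and T = 327.5 (H_out = 8.100) on hF = 7.686 gives T ≈ 327.2 K, at which ψ = 0.21.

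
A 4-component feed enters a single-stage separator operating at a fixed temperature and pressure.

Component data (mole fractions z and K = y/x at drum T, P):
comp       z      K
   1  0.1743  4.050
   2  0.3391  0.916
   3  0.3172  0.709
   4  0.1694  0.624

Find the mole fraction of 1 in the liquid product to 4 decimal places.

x_1 = 0.0705

Rachford–Rice: g(β) = Σ zᵢ(Kᵢ−1)/(1+β(Kᵢ−1)) = 0.
Feasibility: ΣzᵢKᵢ = 1.3471, Σzᵢ/Kᵢ = 1.1321 — both > 1, two phases present.
Newton–Raphson from β = 0.5:
  β = 0.5000: g = -0.00566, g' = -0.3300 → β = 0.4829
  β = 0.4829: g = 0.00008, g' = -0.3399 → β = 0.4831
Converged at β = 0.4831.
Compositions from xᵢ = zᵢ/(1+β(Kᵢ−1)), yᵢ = Kᵢxᵢ:
  1: x = 0.0705, y = 0.2854
  2: x = 0.3534, y = 0.3238
  3: x = 0.3691, y = 0.2617
  4: x = 0.2070, y = 0.1292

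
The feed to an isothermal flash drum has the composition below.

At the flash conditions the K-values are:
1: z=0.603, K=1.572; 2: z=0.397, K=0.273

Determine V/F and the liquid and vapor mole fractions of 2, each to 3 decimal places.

Material balance + equilibrium reduce to Σ zᵢ(Kᵢ−1)/(1+V/F(Kᵢ−1)) = 0.
Check two-phase: ΣzᵢKᵢ = 1.056 > 1 and Σzᵢ/Kᵢ = 1.838 > 1, so g(0) = 0.056 > 0 and g(1) = -0.838 < 0.
Newton iteration, V/F⁰ = 0.5:
  V/F = 0.500: g = -0.1852, g' = -0.637 → V/F = 0.209
  V/F = 0.209: g = -0.0324, g' = -0.449 → V/F = 0.137
  V/F = 0.137: g = -0.0008, g' = -0.429 → V/F = 0.135
Converged at V/F = 0.135.
Compositions from xᵢ = zᵢ/(1+V/F(Kᵢ−1)), yᵢ = Kᵢxᵢ:
  1: x = 0.560, y = 0.880
  2: x = 0.440, y = 0.120

V/F = 0.135, x_2 = 0.440, y_2 = 0.120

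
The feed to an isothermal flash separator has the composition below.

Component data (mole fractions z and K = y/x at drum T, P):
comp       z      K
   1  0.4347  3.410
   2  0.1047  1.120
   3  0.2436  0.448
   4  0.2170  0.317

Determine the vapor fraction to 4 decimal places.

Newton–Raphson from ψ = 0.56:
  ψ = 0.5600: g = 0.02301, g' = -0.8796 → ψ = 0.5862
Converged at ψ = 0.5862.

ψ = 0.5862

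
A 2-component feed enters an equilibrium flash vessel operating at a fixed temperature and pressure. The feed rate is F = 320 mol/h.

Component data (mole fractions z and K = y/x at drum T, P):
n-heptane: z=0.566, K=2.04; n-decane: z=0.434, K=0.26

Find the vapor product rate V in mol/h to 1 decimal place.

Rachford–Rice: g(V/F) = Σ zᵢ(Kᵢ−1)/(1+V/F(Kᵢ−1)) = 0.
Check two-phase: ΣzᵢKᵢ = 1.267 > 1 and Σzᵢ/Kᵢ = 1.947 > 1, so g(0) = 0.267 > 0 and g(1) = -0.947 < 0.
Binary case is linear: z₁(K₁−1)(1+V/F(K₂−1)) + z₂(K₂−1)(1+V/F(K₁−1)) = 0
⇒ V/F = [z₁(K₁−1)+z₂(K₂−1)] / [−(K₁−1)(K₂−1)] = 0.2675/0.7696 = 0.348
Then V = V/F·F = 0.3476·320 = 111.2 mol/h and L = F − V = 208.8 mol/h.

V = 111.2 mol/h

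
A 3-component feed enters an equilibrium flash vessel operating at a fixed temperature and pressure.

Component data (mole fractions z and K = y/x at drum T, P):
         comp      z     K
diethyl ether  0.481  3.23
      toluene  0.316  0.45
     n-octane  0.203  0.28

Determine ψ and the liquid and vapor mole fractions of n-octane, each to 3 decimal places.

Material balance + equilibrium reduce to Σ zᵢ(Kᵢ−1)/(1+ψ(Kᵢ−1)) = 0.
Check two-phase: ΣzᵢKᵢ = 1.753 > 1 and Σzᵢ/Kᵢ = 1.576 > 1, so g(0) = 0.753 > 0 and g(1) = -0.576 < 0.
Newton–Raphson from ψ = 0.5:
  ψ = 0.500: g = 0.0391, g' = -0.974 → ψ = 0.540
Converged at ψ = 0.540.
Compositions from xᵢ = zᵢ/(1+ψ(Kᵢ−1)), yᵢ = Kᵢxᵢ:
  diethyl ether: x = 0.218, y = 0.705
  toluene: x = 0.450, y = 0.202
  n-octane: x = 0.332, y = 0.093

ψ = 0.540, x_n-octane = 0.332, y_n-octane = 0.093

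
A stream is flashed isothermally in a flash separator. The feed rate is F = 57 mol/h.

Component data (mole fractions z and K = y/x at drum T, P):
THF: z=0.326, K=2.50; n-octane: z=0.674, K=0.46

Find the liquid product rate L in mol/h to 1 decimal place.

L = 48.2 mol/h

Material balance + equilibrium reduce to Σ zᵢ(Kᵢ−1)/(1+ψ(Kᵢ−1)) = 0.
Feasibility: ΣzᵢKᵢ = 1.125, Σzᵢ/Kᵢ = 1.596 — both > 1, two phases present.
Newton iteration, ψ⁰ = 0.32:
  ψ = 0.320: g = -0.1096, g' = -0.622 → ψ = 0.144
  ψ = 0.144: g = 0.0076, g' = -0.727 → ψ = 0.154
Converged at ψ = 0.154.
Then V = ψ·F = 0.1544·57 = 8.8 mol/h and L = F − V = 48.2 mol/h.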